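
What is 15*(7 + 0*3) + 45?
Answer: 150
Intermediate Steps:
15*(7 + 0*3) + 45 = 15*(7 + 0) + 45 = 15*7 + 45 = 105 + 45 = 150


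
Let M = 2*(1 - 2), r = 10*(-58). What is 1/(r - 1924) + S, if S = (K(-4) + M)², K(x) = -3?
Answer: 62599/2504 ≈ 25.000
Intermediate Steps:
r = -580
M = -2 (M = 2*(-1) = -2)
S = 25 (S = (-3 - 2)² = (-5)² = 25)
1/(r - 1924) + S = 1/(-580 - 1924) + 25 = 1/(-2504) + 25 = -1/2504 + 25 = 62599/2504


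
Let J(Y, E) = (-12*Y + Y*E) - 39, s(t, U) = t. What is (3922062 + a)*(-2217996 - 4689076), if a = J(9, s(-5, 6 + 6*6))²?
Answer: -27344586924672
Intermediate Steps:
J(Y, E) = -39 - 12*Y + E*Y (J(Y, E) = (-12*Y + E*Y) - 39 = -39 - 12*Y + E*Y)
a = 36864 (a = (-39 - 12*9 - 5*9)² = (-39 - 108 - 45)² = (-192)² = 36864)
(3922062 + a)*(-2217996 - 4689076) = (3922062 + 36864)*(-2217996 - 4689076) = 3958926*(-6907072) = -27344586924672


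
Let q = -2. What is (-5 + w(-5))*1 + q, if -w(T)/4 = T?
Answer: 13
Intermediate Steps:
w(T) = -4*T
(-5 + w(-5))*1 + q = (-5 - 4*(-5))*1 - 2 = (-5 + 20)*1 - 2 = 15*1 - 2 = 15 - 2 = 13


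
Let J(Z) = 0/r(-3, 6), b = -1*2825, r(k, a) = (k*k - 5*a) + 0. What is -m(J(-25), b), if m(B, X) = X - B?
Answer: 2825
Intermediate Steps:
r(k, a) = k² - 5*a (r(k, a) = (k² - 5*a) + 0 = k² - 5*a)
b = -2825
J(Z) = 0 (J(Z) = 0/((-3)² - 5*6) = 0/(9 - 30) = 0/(-21) = 0*(-1/21) = 0)
-m(J(-25), b) = -(-2825 - 1*0) = -(-2825 + 0) = -1*(-2825) = 2825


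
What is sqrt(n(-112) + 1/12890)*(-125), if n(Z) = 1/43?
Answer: -75*sqrt(796485990)/110854 ≈ -19.094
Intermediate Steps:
n(Z) = 1/43
sqrt(n(-112) + 1/12890)*(-125) = sqrt(1/43 + 1/12890)*(-125) = sqrt(12933/554270)*(-125) = (3*sqrt(796485990)/554270)*(-125) = -75*sqrt(796485990)/110854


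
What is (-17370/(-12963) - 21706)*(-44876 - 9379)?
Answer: 5088350532180/4321 ≈ 1.1776e+9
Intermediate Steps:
(-17370/(-12963) - 21706)*(-44876 - 9379) = (-17370*(-1/12963) - 21706)*(-54255) = (5790/4321 - 21706)*(-54255) = -93785836/4321*(-54255) = 5088350532180/4321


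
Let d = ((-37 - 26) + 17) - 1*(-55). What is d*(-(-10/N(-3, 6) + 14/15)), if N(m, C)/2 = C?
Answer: -9/10 ≈ -0.90000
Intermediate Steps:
N(m, C) = 2*C
d = 9 (d = (-63 + 17) + 55 = -46 + 55 = 9)
d*(-(-10/N(-3, 6) + 14/15)) = 9*(-(-10/(2*6) + 14/15)) = 9*(-(-10/12 + 14*(1/15))) = 9*(-(-10*1/12 + 14/15)) = 9*(-(-5/6 + 14/15)) = 9*(-1*1/10) = 9*(-1/10) = -9/10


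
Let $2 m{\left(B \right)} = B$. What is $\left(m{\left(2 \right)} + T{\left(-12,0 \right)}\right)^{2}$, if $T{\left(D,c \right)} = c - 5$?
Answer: $16$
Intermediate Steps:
$T{\left(D,c \right)} = -5 + c$ ($T{\left(D,c \right)} = c - 5 = -5 + c$)
$m{\left(B \right)} = \frac{B}{2}$
$\left(m{\left(2 \right)} + T{\left(-12,0 \right)}\right)^{2} = \left(\frac{1}{2} \cdot 2 + \left(-5 + 0\right)\right)^{2} = \left(1 - 5\right)^{2} = \left(-4\right)^{2} = 16$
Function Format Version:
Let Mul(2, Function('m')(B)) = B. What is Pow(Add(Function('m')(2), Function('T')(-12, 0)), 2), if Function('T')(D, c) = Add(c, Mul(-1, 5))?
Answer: 16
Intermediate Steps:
Function('T')(D, c) = Add(-5, c) (Function('T')(D, c) = Add(c, -5) = Add(-5, c))
Function('m')(B) = Mul(Rational(1, 2), B)
Pow(Add(Function('m')(2), Function('T')(-12, 0)), 2) = Pow(Add(Mul(Rational(1, 2), 2), Add(-5, 0)), 2) = Pow(Add(1, -5), 2) = Pow(-4, 2) = 16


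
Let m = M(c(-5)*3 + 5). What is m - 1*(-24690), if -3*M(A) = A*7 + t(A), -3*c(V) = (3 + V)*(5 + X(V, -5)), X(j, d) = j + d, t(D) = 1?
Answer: 74104/3 ≈ 24701.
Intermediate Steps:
X(j, d) = d + j
c(V) = -V*(3 + V)/3 (c(V) = -(3 + V)*(5 + (-5 + V))/3 = -(3 + V)*V/3 = -V*(3 + V)/3)
M(A) = -⅓ - 7*A/3 (M(A) = -(A*7 + 1)/3 = -(7*A + 1)/3 = -(1 + 7*A)/3 = -⅓ - 7*A/3)
m = 34/3 (m = -⅓ - 7*(((⅓)*(-5)*(-3 - 1*(-5)))*3 + 5)/3 = -⅓ - 7*(((⅓)*(-5)*(-3 + 5))*3 + 5)/3 = -⅓ - 7*(((⅓)*(-5)*2)*3 + 5)/3 = -⅓ - 7*(-10/3*3 + 5)/3 = -⅓ - 7*(-10 + 5)/3 = -⅓ - 7/3*(-5) = -⅓ + 35/3 = 34/3 ≈ 11.333)
m - 1*(-24690) = 34/3 - 1*(-24690) = 34/3 + 24690 = 74104/3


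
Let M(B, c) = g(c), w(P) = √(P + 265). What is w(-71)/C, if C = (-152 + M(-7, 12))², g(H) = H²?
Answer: √194/64 ≈ 0.21763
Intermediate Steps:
w(P) = √(265 + P)
M(B, c) = c²
C = 64 (C = (-152 + 12²)² = (-152 + 144)² = (-8)² = 64)
w(-71)/C = √(265 - 71)/64 = √194*(1/64) = √194/64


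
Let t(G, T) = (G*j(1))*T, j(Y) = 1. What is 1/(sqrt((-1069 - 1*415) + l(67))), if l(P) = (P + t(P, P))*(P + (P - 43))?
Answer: sqrt(103278)/206556 ≈ 0.0015558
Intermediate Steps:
t(G, T) = G*T (t(G, T) = (G*1)*T = G*T)
l(P) = (-43 + 2*P)*(P + P**2) (l(P) = (P + P*P)*(P + (P - 43)) = (P + P**2)*(P + (-43 + P)) = (P + P**2)*(-43 + 2*P) = (-43 + 2*P)*(P + P**2))
1/(sqrt((-1069 - 1*415) + l(67))) = 1/(sqrt((-1069 - 1*415) + 67*(-43 - 41*67 + 2*67**2))) = 1/(sqrt((-1069 - 415) + 67*(-43 - 2747 + 2*4489))) = 1/(sqrt(-1484 + 67*(-43 - 2747 + 8978))) = 1/(sqrt(-1484 + 67*6188)) = 1/(sqrt(-1484 + 414596)) = 1/(sqrt(413112)) = 1/(2*sqrt(103278)) = sqrt(103278)/206556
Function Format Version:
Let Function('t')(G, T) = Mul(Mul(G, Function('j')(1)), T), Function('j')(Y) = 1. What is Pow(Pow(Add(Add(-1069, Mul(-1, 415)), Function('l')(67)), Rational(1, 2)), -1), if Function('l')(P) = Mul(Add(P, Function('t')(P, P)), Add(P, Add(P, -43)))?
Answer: Mul(Rational(1, 206556), Pow(103278, Rational(1, 2))) ≈ 0.0015558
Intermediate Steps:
Function('t')(G, T) = Mul(G, T) (Function('t')(G, T) = Mul(Mul(G, 1), T) = Mul(G, T))
Function('l')(P) = Mul(Add(-43, Mul(2, P)), Add(P, Pow(P, 2))) (Function('l')(P) = Mul(Add(P, Mul(P, P)), Add(P, Add(P, -43))) = Mul(Add(P, Pow(P, 2)), Add(P, Add(-43, P))) = Mul(Add(P, Pow(P, 2)), Add(-43, Mul(2, P))) = Mul(Add(-43, Mul(2, P)), Add(P, Pow(P, 2))))
Pow(Pow(Add(Add(-1069, Mul(-1, 415)), Function('l')(67)), Rational(1, 2)), -1) = Pow(Pow(Add(Add(-1069, Mul(-1, 415)), Mul(67, Add(-43, Mul(-41, 67), Mul(2, Pow(67, 2))))), Rational(1, 2)), -1) = Pow(Pow(Add(Add(-1069, -415), Mul(67, Add(-43, -2747, Mul(2, 4489)))), Rational(1, 2)), -1) = Pow(Pow(Add(-1484, Mul(67, Add(-43, -2747, 8978))), Rational(1, 2)), -1) = Pow(Pow(Add(-1484, Mul(67, 6188)), Rational(1, 2)), -1) = Pow(Pow(Add(-1484, 414596), Rational(1, 2)), -1) = Pow(Pow(413112, Rational(1, 2)), -1) = Pow(Mul(2, Pow(103278, Rational(1, 2))), -1) = Mul(Rational(1, 206556), Pow(103278, Rational(1, 2)))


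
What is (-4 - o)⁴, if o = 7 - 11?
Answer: 0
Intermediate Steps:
o = -4
(-4 - o)⁴ = (-4 - 1*(-4))⁴ = (-4 + 4)⁴ = 0⁴ = 0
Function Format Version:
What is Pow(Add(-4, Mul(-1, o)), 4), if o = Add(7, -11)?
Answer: 0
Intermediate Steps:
o = -4
Pow(Add(-4, Mul(-1, o)), 4) = Pow(Add(-4, Mul(-1, -4)), 4) = Pow(Add(-4, 4), 4) = Pow(0, 4) = 0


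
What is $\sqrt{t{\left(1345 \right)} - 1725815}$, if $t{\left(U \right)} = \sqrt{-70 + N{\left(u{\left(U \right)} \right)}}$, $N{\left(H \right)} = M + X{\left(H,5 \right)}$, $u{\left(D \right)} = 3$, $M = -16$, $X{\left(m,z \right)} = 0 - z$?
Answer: $\sqrt{-1725815 + i \sqrt{91}} \approx 0.004 + 1313.7 i$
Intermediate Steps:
$X{\left(m,z \right)} = - z$
$N{\left(H \right)} = -21$ ($N{\left(H \right)} = -16 - 5 = -21$)
$t{\left(U \right)} = i \sqrt{91}$ ($t{\left(U \right)} = \sqrt{-70 - 21} = \sqrt{-91} = i \sqrt{91}$)
$\sqrt{t{\left(1345 \right)} - 1725815} = \sqrt{i \sqrt{91} - 1725815} = \sqrt{-1725815 + i \sqrt{91}}$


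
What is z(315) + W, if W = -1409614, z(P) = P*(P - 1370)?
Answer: -1741939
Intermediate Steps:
z(P) = P*(-1370 + P)
z(315) + W = 315*(-1370 + 315) - 1409614 = 315*(-1055) - 1409614 = -332325 - 1409614 = -1741939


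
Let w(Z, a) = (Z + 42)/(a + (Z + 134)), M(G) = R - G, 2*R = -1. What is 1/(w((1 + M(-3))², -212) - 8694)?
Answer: -263/2286739 ≈ -0.00011501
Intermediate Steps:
R = -½ (R = (½)*(-1) = -½ ≈ -0.50000)
M(G) = -½ - G
w(Z, a) = (42 + Z)/(134 + Z + a) (w(Z, a) = (42 + Z)/(a + (134 + Z)) = (42 + Z)/(134 + Z + a))
1/(w((1 + M(-3))², -212) - 8694) = 1/((42 + (1 + (-½ - 1*(-3)))²)/(134 + (1 + (-½ - 1*(-3)))² - 212) - 8694) = 1/((42 + (1 + (-½ + 3))²)/(134 + (1 + (-½ + 3))² - 212) - 8694) = 1/((42 + (1 + 5/2)²)/(134 + (1 + 5/2)² - 212) - 8694) = 1/((42 + (7/2)²)/(134 + (7/2)² - 212) - 8694) = 1/((42 + 49/4)/(134 + 49/4 - 212) - 8694) = 1/((217/4)/(-263/4) - 8694) = 1/(-4/263*217/4 - 8694) = 1/(-217/263 - 8694) = 1/(-2286739/263) = -263/2286739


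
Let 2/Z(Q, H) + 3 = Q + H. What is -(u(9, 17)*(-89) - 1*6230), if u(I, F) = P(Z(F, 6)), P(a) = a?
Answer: 62389/10 ≈ 6238.9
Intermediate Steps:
Z(Q, H) = 2/(-3 + H + Q) (Z(Q, H) = 2/(-3 + (Q + H)) = 2/(-3 + (H + Q)) = 2/(-3 + H + Q))
u(I, F) = 2/(3 + F) (u(I, F) = 2/(-3 + 6 + F) = 2/(3 + F))
-(u(9, 17)*(-89) - 1*6230) = -((2/(3 + 17))*(-89) - 1*6230) = -((2/20)*(-89) - 6230) = -((2*(1/20))*(-89) - 6230) = -((⅒)*(-89) - 6230) = -(-89/10 - 6230) = -1*(-62389/10) = 62389/10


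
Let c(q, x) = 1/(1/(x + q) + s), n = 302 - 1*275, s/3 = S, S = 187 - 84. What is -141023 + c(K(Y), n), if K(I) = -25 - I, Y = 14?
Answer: -522772249/3707 ≈ -1.4102e+5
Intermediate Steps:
S = 103
s = 309 (s = 3*103 = 309)
n = 27 (n = 302 - 275 = 27)
c(q, x) = 1/(309 + 1/(q + x)) (c(q, x) = 1/(1/(x + q) + 309) = 1/(1/(q + x) + 309) = 1/(309 + 1/(q + x)))
-141023 + c(K(Y), n) = -141023 + ((-25 - 1*14) + 27)/(1 + 309*(-25 - 1*14) + 309*27) = -141023 + ((-25 - 14) + 27)/(1 + 309*(-25 - 14) + 8343) = -141023 + (-39 + 27)/(1 + 309*(-39) + 8343) = -141023 - 12/(1 - 12051 + 8343) = -141023 - 12/(-3707) = -141023 - 1/3707*(-12) = -141023 + 12/3707 = -522772249/3707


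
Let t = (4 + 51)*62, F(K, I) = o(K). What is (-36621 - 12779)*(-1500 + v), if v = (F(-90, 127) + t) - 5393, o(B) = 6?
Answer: 171763800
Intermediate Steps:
F(K, I) = 6
t = 3410 (t = 55*62 = 3410)
v = -1977 (v = (6 + 3410) - 5393 = 3416 - 5393 = -1977)
(-36621 - 12779)*(-1500 + v) = (-36621 - 12779)*(-1500 - 1977) = -49400*(-3477) = 171763800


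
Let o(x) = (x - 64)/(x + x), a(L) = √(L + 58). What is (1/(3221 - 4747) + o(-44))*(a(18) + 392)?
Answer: 576520/1199 + 20590*√19/8393 ≈ 491.53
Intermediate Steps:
a(L) = √(58 + L)
o(x) = (-64 + x)/(2*x) (o(x) = (-64 + x)/((2*x)) = (-64 + x)*(1/(2*x)) = (-64 + x)/(2*x))
(1/(3221 - 4747) + o(-44))*(a(18) + 392) = (1/(3221 - 4747) + (½)*(-64 - 44)/(-44))*(√(58 + 18) + 392) = (1/(-1526) + (½)*(-1/44)*(-108))*(√76 + 392) = (-1/1526 + 27/22)*(2*√19 + 392) = 10295*(392 + 2*√19)/8393 = 576520/1199 + 20590*√19/8393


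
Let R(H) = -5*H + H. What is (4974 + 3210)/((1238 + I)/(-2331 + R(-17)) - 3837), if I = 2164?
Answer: -6173464/2895511 ≈ -2.1321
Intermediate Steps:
R(H) = -4*H
(4974 + 3210)/((1238 + I)/(-2331 + R(-17)) - 3837) = (4974 + 3210)/((1238 + 2164)/(-2331 - 4*(-17)) - 3837) = 8184/(3402/(-2331 + 68) - 3837) = 8184/(3402/(-2263) - 3837) = 8184/(3402*(-1/2263) - 3837) = 8184/(-3402/2263 - 3837) = 8184/(-8686533/2263) = 8184*(-2263/8686533) = -6173464/2895511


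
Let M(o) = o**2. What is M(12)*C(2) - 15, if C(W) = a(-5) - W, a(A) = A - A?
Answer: -303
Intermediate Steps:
a(A) = 0
C(W) = -W (C(W) = 0 - W = -W)
M(12)*C(2) - 15 = 12**2*(-1*2) - 15 = 144*(-2) - 15 = -288 - 15 = -303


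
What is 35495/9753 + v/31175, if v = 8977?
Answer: 1194109306/304049775 ≈ 3.9273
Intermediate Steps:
35495/9753 + v/31175 = 35495/9753 + 8977/31175 = 1194109306/304049775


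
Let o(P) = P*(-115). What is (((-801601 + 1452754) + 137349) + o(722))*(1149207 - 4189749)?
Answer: -2145017245824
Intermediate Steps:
o(P) = -115*P
(((-801601 + 1452754) + 137349) + o(722))*(1149207 - 4189749) = (((-801601 + 1452754) + 137349) - 115*722)*(1149207 - 4189749) = ((651153 + 137349) - 83030)*(-3040542) = (788502 - 83030)*(-3040542) = 705472*(-3040542) = -2145017245824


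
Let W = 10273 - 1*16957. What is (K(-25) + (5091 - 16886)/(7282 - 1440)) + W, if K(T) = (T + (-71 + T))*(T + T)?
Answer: -3715623/5842 ≈ -636.02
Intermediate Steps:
W = -6684 (W = 10273 - 16957 = -6684)
K(T) = 2*T*(-71 + 2*T) (K(T) = (-71 + 2*T)*(2*T) = 2*T*(-71 + 2*T))
(K(-25) + (5091 - 16886)/(7282 - 1440)) + W = (2*(-25)*(-71 + 2*(-25)) + (5091 - 16886)/(7282 - 1440)) - 6684 = (2*(-25)*(-71 - 50) - 11795/5842) - 6684 = (2*(-25)*(-121) - 11795*1/5842) - 6684 = (6050 - 11795/5842) - 6684 = 35332305/5842 - 6684 = -3715623/5842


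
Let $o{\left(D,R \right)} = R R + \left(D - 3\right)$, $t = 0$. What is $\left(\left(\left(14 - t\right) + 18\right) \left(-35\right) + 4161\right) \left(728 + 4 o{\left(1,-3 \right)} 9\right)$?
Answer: $2980180$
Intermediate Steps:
$o{\left(D,R \right)} = -3 + D + R^{2}$ ($o{\left(D,R \right)} = R^{2} + \left(-3 + D\right) = -3 + D + R^{2}$)
$\left(\left(\left(14 - t\right) + 18\right) \left(-35\right) + 4161\right) \left(728 + 4 o{\left(1,-3 \right)} 9\right) = \left(\left(\left(14 - 0\right) + 18\right) \left(-35\right) + 4161\right) \left(728 + 4 \left(-3 + 1 + \left(-3\right)^{2}\right) 9\right) = \left(\left(\left(14 + 0\right) + 18\right) \left(-35\right) + 4161\right) \left(728 + 4 \left(-3 + 1 + 9\right) 9\right) = \left(\left(14 + 18\right) \left(-35\right) + 4161\right) \left(728 + 4 \cdot 7 \cdot 9\right) = \left(32 \left(-35\right) + 4161\right) \left(728 + 28 \cdot 9\right) = \left(-1120 + 4161\right) \left(728 + 252\right) = 3041 \cdot 980 = 2980180$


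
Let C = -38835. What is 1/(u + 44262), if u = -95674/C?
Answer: 38835/1719010444 ≈ 2.2591e-5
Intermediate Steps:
u = 95674/38835 (u = -95674/(-38835) = -95674*(-1/38835) = 95674/38835 ≈ 2.4636)
1/(u + 44262) = 1/(95674/38835 + 44262) = 1/(1719010444/38835) = 38835/1719010444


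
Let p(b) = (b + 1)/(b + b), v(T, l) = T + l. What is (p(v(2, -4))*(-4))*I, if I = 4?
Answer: -4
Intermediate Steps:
p(b) = (1 + b)/(2*b) (p(b) = (1 + b)/((2*b)) = (1 + b)*(1/(2*b)) = (1 + b)/(2*b))
(p(v(2, -4))*(-4))*I = (((1 + (2 - 4))/(2*(2 - 4)))*(-4))*4 = (((1/2)*(1 - 2)/(-2))*(-4))*4 = (((1/2)*(-1/2)*(-1))*(-4))*4 = ((1/4)*(-4))*4 = -1*4 = -4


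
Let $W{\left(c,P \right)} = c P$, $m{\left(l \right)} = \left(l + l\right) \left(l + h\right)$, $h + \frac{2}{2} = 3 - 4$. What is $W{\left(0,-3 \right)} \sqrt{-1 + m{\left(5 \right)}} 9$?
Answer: $0$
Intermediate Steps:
$h = -2$ ($h = -1 + \left(3 - 4\right) = -1 - 1 = -2$)
$m{\left(l \right)} = 2 l \left(-2 + l\right)$ ($m{\left(l \right)} = \left(l + l\right) \left(l - 2\right) = 2 l \left(-2 + l\right)$)
$W{\left(c,P \right)} = P c$
$W{\left(0,-3 \right)} \sqrt{-1 + m{\left(5 \right)}} 9 = \left(-3\right) 0 \sqrt{-1 + 2 \cdot 5 \left(-2 + 5\right)} 9 = 0 \sqrt{-1 + 2 \cdot 5 \cdot 3} \cdot 9 = 0 \sqrt{-1 + 30} \cdot 9 = 0 \sqrt{29} \cdot 9 = 0 \cdot 9 = 0$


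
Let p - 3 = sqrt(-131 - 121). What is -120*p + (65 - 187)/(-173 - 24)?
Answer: -70798/197 - 720*I*sqrt(7) ≈ -359.38 - 1904.9*I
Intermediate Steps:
p = 3 + 6*I*sqrt(7) (p = 3 + sqrt(-131 - 121) = 3 + sqrt(-252) = 3 + 6*I*sqrt(7) ≈ 3.0 + 15.875*I)
-120*p + (65 - 187)/(-173 - 24) = -120*(3 + 6*I*sqrt(7)) + (65 - 187)/(-173 - 24) = (-360 - 720*I*sqrt(7)) - 122/(-197) = (-360 - 720*I*sqrt(7)) - 122*(-1/197) = (-360 - 720*I*sqrt(7)) + 122/197 = -70798/197 - 720*I*sqrt(7)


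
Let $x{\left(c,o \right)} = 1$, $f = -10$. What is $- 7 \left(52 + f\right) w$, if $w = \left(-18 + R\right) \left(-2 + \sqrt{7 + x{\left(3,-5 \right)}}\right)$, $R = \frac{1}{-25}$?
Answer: $- \frac{265188}{25} + \frac{265188 \sqrt{2}}{25} \approx 4393.8$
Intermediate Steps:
$R = - \frac{1}{25} \approx -0.04$
$w = \frac{902}{25} - \frac{902 \sqrt{2}}{25}$ ($w = \left(-18 - \frac{1}{25}\right) \left(-2 + \sqrt{7 + 1}\right) = - \frac{451 \left(-2 + \sqrt{8}\right)}{25} = - \frac{451 \left(-2 + 2 \sqrt{2}\right)}{25} = \frac{902}{25} - \frac{902 \sqrt{2}}{25} \approx -14.945$)
$- 7 \left(52 + f\right) w = - 7 \left(52 - 10\right) \left(\frac{902}{25} - \frac{902 \sqrt{2}}{25}\right) = \left(-7\right) 42 \left(\frac{902}{25} - \frac{902 \sqrt{2}}{25}\right) = - 294 \left(\frac{902}{25} - \frac{902 \sqrt{2}}{25}\right) = - \frac{265188}{25} + \frac{265188 \sqrt{2}}{25}$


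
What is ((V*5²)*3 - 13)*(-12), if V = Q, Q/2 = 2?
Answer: -3444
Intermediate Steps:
Q = 4 (Q = 2*2 = 4)
V = 4
((V*5²)*3 - 13)*(-12) = ((4*5²)*3 - 13)*(-12) = ((4*25)*3 - 13)*(-12) = (100*3 - 13)*(-12) = (300 - 13)*(-12) = 287*(-12) = -3444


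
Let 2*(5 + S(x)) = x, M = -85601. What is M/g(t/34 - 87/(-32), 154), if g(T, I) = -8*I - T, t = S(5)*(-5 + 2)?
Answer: 46566944/671807 ≈ 69.316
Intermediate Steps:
S(x) = -5 + x/2
t = 15/2 (t = (-5 + (½)*5)*(-5 + 2) = (-5 + 5/2)*(-3) = -5/2*(-3) = 15/2 ≈ 7.5000)
g(T, I) = -T - 8*I
M/g(t/34 - 87/(-32), 154) = -85601/(-((15/2)/34 - 87/(-32)) - 8*154) = -85601/(-((15/2)*(1/34) - 87*(-1/32)) - 1232) = -85601/(-(15/68 + 87/32) - 1232) = -85601/(-1*1599/544 - 1232) = -85601/(-1599/544 - 1232) = -85601/(-671807/544) = -85601*(-544/671807) = 46566944/671807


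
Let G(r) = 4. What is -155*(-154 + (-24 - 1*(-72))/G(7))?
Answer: 22010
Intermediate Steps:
-155*(-154 + (-24 - 1*(-72))/G(7)) = -155*(-154 + (-24 - 1*(-72))/4) = -155*(-154 + (-24 + 72)*(¼)) = -155*(-154 + 48*(¼)) = -155*(-154 + 12) = -155*(-142) = 22010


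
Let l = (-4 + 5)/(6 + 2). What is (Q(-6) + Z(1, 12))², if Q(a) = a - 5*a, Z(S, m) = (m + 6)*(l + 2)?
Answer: 62001/16 ≈ 3875.1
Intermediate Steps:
l = ⅛ (l = 1/8 = 1*(⅛) = ⅛ ≈ 0.12500)
Z(S, m) = 51/4 + 17*m/8 (Z(S, m) = (m + 6)*(⅛ + 2) = (6 + m)*(17/8) = 51/4 + 17*m/8)
Q(a) = -4*a
(Q(-6) + Z(1, 12))² = (-4*(-6) + (51/4 + (17/8)*12))² = (24 + (51/4 + 51/2))² = (24 + 153/4)² = (249/4)² = 62001/16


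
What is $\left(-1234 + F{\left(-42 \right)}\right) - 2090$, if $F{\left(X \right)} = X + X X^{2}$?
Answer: $-77454$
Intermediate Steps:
$F{\left(X \right)} = X + X^{3}$
$\left(-1234 + F{\left(-42 \right)}\right) - 2090 = \left(-1234 + \left(-42 + \left(-42\right)^{3}\right)\right) - 2090 = \left(-1234 - 74130\right) - 2090 = -75364 - 2090 = -77454$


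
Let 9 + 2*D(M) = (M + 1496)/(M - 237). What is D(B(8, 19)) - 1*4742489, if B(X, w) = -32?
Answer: -2551462967/538 ≈ -4.7425e+6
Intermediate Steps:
D(M) = -9/2 + (1496 + M)/(2*(-237 + M)) (D(M) = -9/2 + ((M + 1496)/(M - 237))/2 = -9/2 + ((1496 + M)/(-237 + M))/2 = -9/2 + (1496 + M)/(2*(-237 + M)))
D(B(8, 19)) - 1*4742489 = (3629 - 8*(-32))/(2*(-237 - 32)) - 1*4742489 = (1/2)*(3629 + 256)/(-269) - 4742489 = (1/2)*(-1/269)*3885 - 4742489 = -3885/538 - 4742489 = -2551462967/538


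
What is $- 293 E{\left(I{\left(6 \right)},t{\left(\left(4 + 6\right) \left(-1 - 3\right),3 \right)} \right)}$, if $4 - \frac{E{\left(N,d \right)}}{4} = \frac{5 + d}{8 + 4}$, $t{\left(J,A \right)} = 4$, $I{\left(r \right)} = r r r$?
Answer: $-3809$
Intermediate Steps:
$I{\left(r \right)} = r^{3}$ ($I{\left(r \right)} = r^{2} r = r^{3}$)
$E{\left(N,d \right)} = \frac{43}{3} - \frac{d}{3}$ ($E{\left(N,d \right)} = 16 - 4 \frac{5 + d}{8 + 4} = 16 - 4 \frac{5 + d}{12} = 16 - 4 \left(5 + d\right) \frac{1}{12} = 16 - 4 \left(\frac{5}{12} + \frac{d}{12}\right) = 16 - \left(\frac{5}{3} + \frac{d}{3}\right) = \frac{43}{3} - \frac{d}{3}$)
$- 293 E{\left(I{\left(6 \right)},t{\left(\left(4 + 6\right) \left(-1 - 3\right),3 \right)} \right)} = - 293 \left(\frac{43}{3} - \frac{4}{3}\right) = \left(-293\right) 13 = -3809$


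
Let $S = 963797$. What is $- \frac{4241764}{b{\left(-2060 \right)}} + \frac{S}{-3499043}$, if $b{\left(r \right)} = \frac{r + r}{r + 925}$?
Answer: $- \frac{842290203899783}{720802858} \approx -1.1685 \cdot 10^{6}$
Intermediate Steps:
$b{\left(r \right)} = \frac{2 r}{925 + r}$
$- \frac{4241764}{b{\left(-2060 \right)}} + \frac{S}{-3499043} = - \frac{4241764}{2 \left(-2060\right) \frac{1}{925 - 2060}} + \frac{963797}{-3499043} = - \frac{4241764}{2 \left(-2060\right) \frac{1}{-1135}} + 963797 \left(- \frac{1}{3499043}\right) = - \frac{4241764}{2 \left(-2060\right) \left(- \frac{1}{1135}\right)} - \frac{963797}{3499043} = - \frac{4241764}{\frac{824}{227}} - \frac{963797}{3499043} = \left(-4241764\right) \frac{227}{824} - \frac{963797}{3499043} = - \frac{240720107}{206} - \frac{963797}{3499043} = - \frac{842290203899783}{720802858}$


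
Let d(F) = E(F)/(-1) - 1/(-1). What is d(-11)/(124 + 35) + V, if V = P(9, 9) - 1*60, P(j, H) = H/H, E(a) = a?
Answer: -3123/53 ≈ -58.924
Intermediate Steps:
P(j, H) = 1
d(F) = 1 - F (d(F) = F/(-1) - 1/(-1) = F*(-1) - 1*(-1) = -F + 1 = 1 - F)
V = -59 (V = 1 - 1*60 = 1 - 60 = -59)
d(-11)/(124 + 35) + V = (1 - 1*(-11))/(124 + 35) - 59 = (1 + 11)/159 - 59 = 12*(1/159) - 59 = 4/53 - 59 = -3123/53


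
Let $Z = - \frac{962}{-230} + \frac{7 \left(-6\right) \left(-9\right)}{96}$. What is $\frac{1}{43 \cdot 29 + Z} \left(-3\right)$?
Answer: $- \frac{1840}{769807} \approx -0.0023902$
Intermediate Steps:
$Z = \frac{14941}{1840}$ ($Z = \left(-962\right) \left(- \frac{1}{230}\right) + \left(-42\right) \left(-9\right) \frac{1}{96} = \frac{481}{115} + 378 \cdot \frac{1}{96} = \frac{481}{115} + \frac{63}{16} = \frac{14941}{1840} \approx 8.1201$)
$\frac{1}{43 \cdot 29 + Z} \left(-3\right) = \frac{1}{43 \cdot 29 + \frac{14941}{1840}} \left(-3\right) = \frac{1}{1247 + \frac{14941}{1840}} \left(-3\right) = \frac{1}{\frac{2309421}{1840}} \left(-3\right) = \frac{1840}{2309421} \left(-3\right) = - \frac{1840}{769807}$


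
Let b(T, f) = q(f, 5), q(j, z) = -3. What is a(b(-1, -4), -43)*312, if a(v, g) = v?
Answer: -936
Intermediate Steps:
b(T, f) = -3
a(b(-1, -4), -43)*312 = -3*312 = -936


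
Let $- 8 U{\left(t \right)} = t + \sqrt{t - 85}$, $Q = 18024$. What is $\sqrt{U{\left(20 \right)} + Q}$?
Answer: $\frac{\sqrt{288344 - 2 i \sqrt{65}}}{4} \approx 134.24 - 0.0037535 i$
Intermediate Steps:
$U{\left(t \right)} = - \frac{t}{8} - \frac{\sqrt{-85 + t}}{8}$ ($U{\left(t \right)} = - \frac{t + \sqrt{t - 85}}{8} = - \frac{t + \sqrt{-85 + t}}{8} = - \frac{t}{8} - \frac{\sqrt{-85 + t}}{8}$)
$\sqrt{U{\left(20 \right)} + Q} = \sqrt{\left(\left(- \frac{1}{8}\right) 20 - \frac{\sqrt{-85 + 20}}{8}\right) + 18024} = \sqrt{\left(- \frac{5}{2} - \frac{\sqrt{-65}}{8}\right) + 18024} = \sqrt{\left(- \frac{5}{2} - \frac{i \sqrt{65}}{8}\right) + 18024} = \sqrt{\frac{36043}{2} - \frac{i \sqrt{65}}{8}}$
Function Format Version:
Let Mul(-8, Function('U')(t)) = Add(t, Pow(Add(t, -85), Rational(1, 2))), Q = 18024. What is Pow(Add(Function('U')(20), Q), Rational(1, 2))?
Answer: Mul(Rational(1, 4), Pow(Add(288344, Mul(-2, I, Pow(65, Rational(1, 2)))), Rational(1, 2))) ≈ Add(134.24, Mul(-0.0037535, I))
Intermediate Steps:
Function('U')(t) = Add(Mul(Rational(-1, 8), t), Mul(Rational(-1, 8), Pow(Add(-85, t), Rational(1, 2)))) (Function('U')(t) = Mul(Rational(-1, 8), Add(t, Pow(Add(t, -85), Rational(1, 2)))) = Mul(Rational(-1, 8), Add(t, Pow(Add(-85, t), Rational(1, 2)))) = Add(Mul(Rational(-1, 8), t), Mul(Rational(-1, 8), Pow(Add(-85, t), Rational(1, 2)))))
Pow(Add(Function('U')(20), Q), Rational(1, 2)) = Pow(Add(Add(Mul(Rational(-1, 8), 20), Mul(Rational(-1, 8), Pow(Add(-85, 20), Rational(1, 2)))), 18024), Rational(1, 2)) = Pow(Add(Add(Rational(-5, 2), Mul(Rational(-1, 8), Pow(-65, Rational(1, 2)))), 18024), Rational(1, 2)) = Pow(Add(Add(Rational(-5, 2), Mul(Rational(-1, 8), Mul(I, Pow(65, Rational(1, 2))))), 18024), Rational(1, 2)) = Pow(Add(Add(Rational(-5, 2), Mul(Rational(-1, 8), I, Pow(65, Rational(1, 2)))), 18024), Rational(1, 2)) = Pow(Add(Rational(36043, 2), Mul(Rational(-1, 8), I, Pow(65, Rational(1, 2)))), Rational(1, 2))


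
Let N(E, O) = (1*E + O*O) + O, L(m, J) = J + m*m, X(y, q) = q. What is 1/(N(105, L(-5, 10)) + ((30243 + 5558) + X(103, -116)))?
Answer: 1/37050 ≈ 2.6991e-5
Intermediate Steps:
L(m, J) = J + m²
N(E, O) = E + O + O² (N(E, O) = (E + O²) + O = E + O + O²)
1/(N(105, L(-5, 10)) + ((30243 + 5558) + X(103, -116))) = 1/((105 + (10 + (-5)²) + (10 + (-5)²)²) + ((30243 + 5558) - 116)) = 1/((105 + (10 + 25) + (10 + 25)²) + (35801 - 116)) = 1/((105 + 35 + 35²) + 35685) = 1/((105 + 35 + 1225) + 35685) = 1/(1365 + 35685) = 1/37050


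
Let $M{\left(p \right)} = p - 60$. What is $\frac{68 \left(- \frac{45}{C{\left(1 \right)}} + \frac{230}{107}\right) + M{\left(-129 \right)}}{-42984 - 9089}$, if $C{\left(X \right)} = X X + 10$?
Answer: $\frac{377833}{61289921} \approx 0.0061647$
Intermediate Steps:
$C{\left(X \right)} = 10 + X^{2}$ ($C{\left(X \right)} = X^{2} + 10 = 10 + X^{2}$)
$M{\left(p \right)} = -60 + p$ ($M{\left(p \right)} = p - 60 = -60 + p$)
$\frac{68 \left(- \frac{45}{C{\left(1 \right)}} + \frac{230}{107}\right) + M{\left(-129 \right)}}{-42984 - 9089} = \frac{68 \left(- \frac{45}{10 + 1^{2}} + \frac{230}{107}\right) - 189}{-42984 - 9089} = \frac{68 \left(- \frac{45}{10 + 1} + 230 \cdot \frac{1}{107}\right) - 189}{-52073} = \left(68 \left(- \frac{45}{11} + \frac{230}{107}\right) - 189\right) \left(- \frac{1}{52073}\right) = \left(68 \left(- \frac{2285}{1177}\right) - 189\right) \left(- \frac{1}{52073}\right) = \left(- \frac{155380}{1177} - 189\right) \left(- \frac{1}{52073}\right) = \left(- \frac{377833}{1177}\right) \left(- \frac{1}{52073}\right) = \frac{377833}{61289921}$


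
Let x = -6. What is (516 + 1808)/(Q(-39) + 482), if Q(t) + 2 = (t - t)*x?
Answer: 581/120 ≈ 4.8417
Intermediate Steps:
Q(t) = -2 (Q(t) = -2 + (t - t)*(-6) = -2 + 0*(-6) = -2 + 0 = -2)
(516 + 1808)/(Q(-39) + 482) = (516 + 1808)/(-2 + 482) = 2324/480 = 2324*(1/480) = 581/120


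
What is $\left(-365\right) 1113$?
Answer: $-406245$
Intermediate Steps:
$\left(-365\right) 1113 = -406245$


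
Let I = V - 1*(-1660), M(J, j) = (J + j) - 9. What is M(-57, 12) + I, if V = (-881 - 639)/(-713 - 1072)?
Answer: 573646/357 ≈ 1606.9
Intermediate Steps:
V = 304/357 (V = -1520/(-1785) = -1520*(-1/1785) = 304/357 ≈ 0.85154)
M(J, j) = -9 + J + j
I = 592924/357 (I = 304/357 - 1*(-1660) = 304/357 + 1660 = 592924/357 ≈ 1660.9)
M(-57, 12) + I = (-9 - 57 + 12) + 592924/357 = -54 + 592924/357 = 573646/357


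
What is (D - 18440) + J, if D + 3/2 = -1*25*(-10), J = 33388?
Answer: 30393/2 ≈ 15197.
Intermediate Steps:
D = 497/2 (D = -3/2 - 1*25*(-10) = -3/2 - 25*(-10) = -3/2 + 250 = 497/2 ≈ 248.50)
(D - 18440) + J = (497/2 - 18440) + 33388 = -36383/2 + 33388 = 30393/2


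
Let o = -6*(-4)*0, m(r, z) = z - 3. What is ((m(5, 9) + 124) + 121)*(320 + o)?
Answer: 80320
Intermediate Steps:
m(r, z) = -3 + z
o = 0 (o = 24*0 = 0)
((m(5, 9) + 124) + 121)*(320 + o) = (((-3 + 9) + 124) + 121)*(320 + 0) = ((6 + 124) + 121)*320 = (130 + 121)*320 = 251*320 = 80320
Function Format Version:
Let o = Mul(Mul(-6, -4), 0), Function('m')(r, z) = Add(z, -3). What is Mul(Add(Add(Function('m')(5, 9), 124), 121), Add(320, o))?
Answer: 80320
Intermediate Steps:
Function('m')(r, z) = Add(-3, z)
o = 0 (o = Mul(24, 0) = 0)
Mul(Add(Add(Function('m')(5, 9), 124), 121), Add(320, o)) = Mul(Add(Add(Add(-3, 9), 124), 121), Add(320, 0)) = Mul(Add(Add(6, 124), 121), 320) = Mul(Add(130, 121), 320) = Mul(251, 320) = 80320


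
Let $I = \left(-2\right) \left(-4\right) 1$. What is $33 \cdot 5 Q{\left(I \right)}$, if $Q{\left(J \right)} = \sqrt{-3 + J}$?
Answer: $165 \sqrt{5} \approx 368.95$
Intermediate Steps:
$I = 8$ ($I = 8 \cdot 1 = 8$)
$33 \cdot 5 Q{\left(I \right)} = 33 \cdot 5 \sqrt{-3 + 8} = 165 \sqrt{5}$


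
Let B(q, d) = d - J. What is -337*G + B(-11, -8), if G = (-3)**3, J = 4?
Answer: 9087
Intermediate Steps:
G = -27
B(q, d) = -4 + d (B(q, d) = d - 1*4 = d - 4 = -4 + d)
-337*G + B(-11, -8) = -337*(-27) + (-4 - 8) = 9099 - 12 = 9087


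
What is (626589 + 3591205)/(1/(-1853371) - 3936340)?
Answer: -7817137083574/7295498402141 ≈ -1.0715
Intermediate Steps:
(626589 + 3591205)/(1/(-1853371) - 3936340) = 4217794/(-1/1853371 - 3936340) = 4217794/(-7295498402141/1853371) = 4217794*(-1853371/7295498402141) = -7817137083574/7295498402141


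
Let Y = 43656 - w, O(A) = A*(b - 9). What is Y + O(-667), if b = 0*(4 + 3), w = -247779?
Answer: 297438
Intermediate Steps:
b = 0 (b = 0*7 = 0)
O(A) = -9*A (O(A) = A*(0 - 9) = A*(-9) = -9*A)
Y = 291435 (Y = 43656 - 1*(-247779) = 43656 + 247779 = 291435)
Y + O(-667) = 291435 - 9*(-667) = 291435 + 6003 = 297438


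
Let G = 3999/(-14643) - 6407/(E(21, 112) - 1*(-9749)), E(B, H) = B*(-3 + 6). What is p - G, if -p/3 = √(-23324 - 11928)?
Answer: 44351963/47892372 - 6*I*√8813 ≈ 0.92608 - 563.27*I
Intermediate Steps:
E(B, H) = 3*B (E(B, H) = B*3 = 3*B)
p = -6*I*√8813 (p = -3*√(-23324 - 11928) = -6*I*√8813 ≈ -563.27*I)
G = -44351963/47892372 (G = 3999/(-14643) - 6407/(3*21 - 1*(-9749)) = 3999*(-1/14643) - 6407/(63 + 9749) = -1333/4881 - 6407/9812 = -44351963/47892372 ≈ -0.92608)
p - G = -6*I*√8813 - 1*(-44351963/47892372) = -6*I*√8813 + 44351963/47892372 = 44351963/47892372 - 6*I*√8813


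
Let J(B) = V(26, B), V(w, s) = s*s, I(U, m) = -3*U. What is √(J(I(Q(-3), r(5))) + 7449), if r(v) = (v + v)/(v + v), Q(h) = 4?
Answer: √7593 ≈ 87.138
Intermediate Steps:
r(v) = 1 (r(v) = (2*v)/((2*v)) = (2*v)*(1/(2*v)) = 1)
V(w, s) = s²
J(B) = B²
√(J(I(Q(-3), r(5))) + 7449) = √((-3*4)² + 7449) = √((-12)² + 7449) = √(144 + 7449) = √7593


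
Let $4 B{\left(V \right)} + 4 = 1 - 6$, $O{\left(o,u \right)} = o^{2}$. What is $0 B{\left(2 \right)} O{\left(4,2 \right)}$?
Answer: $0$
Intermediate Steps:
$B{\left(V \right)} = - \frac{9}{4}$ ($B{\left(V \right)} = -1 + \frac{1 - 6}{4} = -1 + \frac{1}{4} \left(-5\right) = -1 - \frac{5}{4} = - \frac{9}{4}$)
$0 B{\left(2 \right)} O{\left(4,2 \right)} = 0 \left(- \frac{9}{4}\right) 4^{2} = 0 \cdot 16 = 0$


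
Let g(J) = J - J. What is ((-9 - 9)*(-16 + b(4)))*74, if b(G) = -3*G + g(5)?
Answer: 37296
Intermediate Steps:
g(J) = 0
b(G) = -3*G (b(G) = -3*G + 0 = -3*G)
((-9 - 9)*(-16 + b(4)))*74 = ((-9 - 9)*(-16 - 3*4))*74 = -18*(-16 - 12)*74 = -18*(-28)*74 = 504*74 = 37296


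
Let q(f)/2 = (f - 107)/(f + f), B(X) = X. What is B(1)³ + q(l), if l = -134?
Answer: 375/134 ≈ 2.7985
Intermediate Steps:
q(f) = (-107 + f)/f (q(f) = 2*((f - 107)/(f + f)) = 2*((-107 + f)/((2*f))) = 2*((-107 + f)*(1/(2*f))) = 2*((-107 + f)/(2*f)) = (-107 + f)/f)
B(1)³ + q(l) = 1³ + (-107 - 134)/(-134) = 1 - 1/134*(-241) = 1 + 241/134 = 375/134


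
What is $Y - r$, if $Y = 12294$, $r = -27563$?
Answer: $39857$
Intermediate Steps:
$Y - r = 12294 - -27563 = 12294 + 27563 = 39857$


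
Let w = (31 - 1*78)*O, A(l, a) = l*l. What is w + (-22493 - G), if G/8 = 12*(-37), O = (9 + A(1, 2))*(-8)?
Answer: -15181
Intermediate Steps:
A(l, a) = l**2
O = -80 (O = (9 + 1**2)*(-8) = (9 + 1)*(-8) = 10*(-8) = -80)
G = -3552 (G = 8*(12*(-37)) = 8*(-444) = -3552)
w = 3760 (w = (31 - 1*78)*(-80) = (31 - 78)*(-80) = -47*(-80) = 3760)
w + (-22493 - G) = 3760 + (-22493 - 1*(-3552)) = 3760 + (-22493 + 3552) = 3760 - 18941 = -15181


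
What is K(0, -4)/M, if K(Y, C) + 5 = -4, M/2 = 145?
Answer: -9/290 ≈ -0.031034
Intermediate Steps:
M = 290 (M = 2*145 = 290)
K(Y, C) = -9 (K(Y, C) = -5 - 4 = -9)
K(0, -4)/M = -9/290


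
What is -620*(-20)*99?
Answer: 1227600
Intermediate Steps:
-620*(-20)*99 = -155*(-80)*99 = 12400*99 = 1227600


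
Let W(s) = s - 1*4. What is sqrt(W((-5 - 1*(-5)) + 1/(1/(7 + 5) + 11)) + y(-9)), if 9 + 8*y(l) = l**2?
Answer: sqrt(90041)/133 ≈ 2.2562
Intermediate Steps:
W(s) = -4 + s (W(s) = s - 4 = -4 + s)
y(l) = -9/8 + l**2/8
sqrt(W((-5 - 1*(-5)) + 1/(1/(7 + 5) + 11)) + y(-9)) = sqrt((-4 + ((-5 - 1*(-5)) + 1/(1/(7 + 5) + 11))) + (-9/8 + (1/8)*(-9)**2)) = sqrt((-4 + ((-5 + 5) + 1/(1/12 + 11))) + (-9/8 + (1/8)*81)) = sqrt((-4 + (0 + 1/(1/12 + 11))) + (-9/8 + 81/8)) = sqrt((-4 + (0 + 1/(133/12))) + 9) = sqrt((-4 + (0 + 12/133)) + 9) = sqrt((-4 + 12/133) + 9) = sqrt(-520/133 + 9) = sqrt(677/133) = sqrt(90041)/133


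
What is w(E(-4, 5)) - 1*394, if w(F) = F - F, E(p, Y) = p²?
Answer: -394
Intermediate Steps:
w(F) = 0
w(E(-4, 5)) - 1*394 = 0 - 1*394 = 0 - 394 = -394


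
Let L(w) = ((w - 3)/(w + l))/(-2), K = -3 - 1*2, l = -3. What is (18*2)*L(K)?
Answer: -18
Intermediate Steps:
K = -5 (K = -3 - 2 = -5)
L(w) = -½ (L(w) = ((w - 3)/(w - 3))/(-2) = ((-3 + w)/(-3 + w))*(-½) = 1*(-½) = -½)
(18*2)*L(K) = (18*2)*(-½) = 36*(-½) = -18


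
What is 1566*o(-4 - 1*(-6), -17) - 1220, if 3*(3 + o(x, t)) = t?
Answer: -14792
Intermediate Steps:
o(x, t) = -3 + t/3
1566*o(-4 - 1*(-6), -17) - 1220 = 1566*(-3 + (1/3)*(-17)) - 1220 = 1566*(-3 - 17/3) - 1220 = 1566*(-26/3) - 1220 = -13572 - 1220 = -14792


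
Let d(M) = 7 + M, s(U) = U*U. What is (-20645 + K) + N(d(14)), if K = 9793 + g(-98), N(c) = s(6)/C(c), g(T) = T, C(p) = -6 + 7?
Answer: -10914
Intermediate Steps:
C(p) = 1
s(U) = U**2
N(c) = 36 (N(c) = 6**2/1 = 36*1 = 36)
K = 9695 (K = 9793 - 98 = 9695)
(-20645 + K) + N(d(14)) = (-20645 + 9695) + 36 = -10950 + 36 = -10914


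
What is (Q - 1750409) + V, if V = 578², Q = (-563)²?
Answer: -1099356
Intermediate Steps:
Q = 316969
V = 334084
(Q - 1750409) + V = (316969 - 1750409) + 334084 = -1433440 + 334084 = -1099356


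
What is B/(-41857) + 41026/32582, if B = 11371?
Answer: 673367680/681892387 ≈ 0.98750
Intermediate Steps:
B/(-41857) + 41026/32582 = 11371/(-41857) + 41026/32582 = 11371*(-1/41857) + 41026*(1/32582) = -11371/41857 + 20513/16291 = 673367680/681892387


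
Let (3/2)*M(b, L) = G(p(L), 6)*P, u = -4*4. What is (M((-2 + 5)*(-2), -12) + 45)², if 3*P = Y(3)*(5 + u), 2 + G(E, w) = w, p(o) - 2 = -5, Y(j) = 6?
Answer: 1681/9 ≈ 186.78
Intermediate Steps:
p(o) = -3 (p(o) = 2 - 5 = -3)
u = -16
G(E, w) = -2 + w
P = -22 (P = (6*(5 - 16))/3 = (6*(-11))/3 = (⅓)*(-66) = -22)
M(b, L) = -176/3 (M(b, L) = 2*((-2 + 6)*(-22))/3 = 2*(4*(-22))/3 = (⅔)*(-88) = -176/3)
(M((-2 + 5)*(-2), -12) + 45)² = (-176/3 + 45)² = (-41/3)² = 1681/9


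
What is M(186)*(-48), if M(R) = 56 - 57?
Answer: 48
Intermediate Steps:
M(R) = -1
M(186)*(-48) = -1*(-48) = 48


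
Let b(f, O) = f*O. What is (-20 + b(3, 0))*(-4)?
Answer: 80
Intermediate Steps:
b(f, O) = O*f
(-20 + b(3, 0))*(-4) = (-20 + 0*3)*(-4) = (-20 + 0)*(-4) = -20*(-4) = 80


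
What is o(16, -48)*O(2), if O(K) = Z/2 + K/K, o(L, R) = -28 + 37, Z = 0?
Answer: 9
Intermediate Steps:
o(L, R) = 9
O(K) = 1 (O(K) = 0/2 + K/K = 0*(½) + 1 = 0 + 1 = 1)
o(16, -48)*O(2) = 9*1 = 9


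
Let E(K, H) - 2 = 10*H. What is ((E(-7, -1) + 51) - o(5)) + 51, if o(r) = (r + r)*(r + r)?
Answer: -6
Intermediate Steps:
E(K, H) = 2 + 10*H
o(r) = 4*r**2 (o(r) = (2*r)*(2*r) = 4*r**2)
((E(-7, -1) + 51) - o(5)) + 51 = (((2 + 10*(-1)) + 51) - 4*5**2) + 51 = (((2 - 10) + 51) - 4*25) + 51 = ((-8 + 51) - 1*100) + 51 = (43 - 100) + 51 = -57 + 51 = -6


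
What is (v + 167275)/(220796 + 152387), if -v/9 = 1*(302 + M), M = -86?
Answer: 165331/373183 ≈ 0.44303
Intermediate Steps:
v = -1944 (v = -9*(302 - 86) = -9*216 = -1944)
(v + 167275)/(220796 + 152387) = (-1944 + 167275)/(220796 + 152387) = 165331/373183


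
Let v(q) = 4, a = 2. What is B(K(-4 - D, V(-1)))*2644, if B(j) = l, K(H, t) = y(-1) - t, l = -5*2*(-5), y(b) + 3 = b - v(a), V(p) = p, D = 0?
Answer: 132200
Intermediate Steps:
y(b) = -7 + b (y(b) = -3 + (b - 1*4) = -3 + (b - 4) = -3 + (-4 + b) = -7 + b)
l = 50 (l = -10*(-5) = 50)
K(H, t) = -8 - t (K(H, t) = (-7 - 1) - t = -8 - t)
B(j) = 50
B(K(-4 - D, V(-1)))*2644 = 50*2644 = 132200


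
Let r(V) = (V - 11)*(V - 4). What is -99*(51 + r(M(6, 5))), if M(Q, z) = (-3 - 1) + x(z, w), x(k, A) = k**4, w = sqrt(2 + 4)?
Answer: -37265679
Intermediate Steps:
w = sqrt(6) ≈ 2.4495
M(Q, z) = -4 + z**4 (M(Q, z) = (-3 - 1) + z**4 = -4 + z**4)
r(V) = (-11 + V)*(-4 + V)
-99*(51 + r(M(6, 5))) = -99*(51 + (44 + (-4 + 5**4)**2 - 15*(-4 + 5**4))) = -99*(51 + (44 + (-4 + 625)**2 - 15*(-4 + 625))) = -99*(51 + (44 + 621**2 - 15*621)) = -99*(51 + (44 + 385641 - 9315)) = -99*(51 + 376370) = -99*376421 = -37265679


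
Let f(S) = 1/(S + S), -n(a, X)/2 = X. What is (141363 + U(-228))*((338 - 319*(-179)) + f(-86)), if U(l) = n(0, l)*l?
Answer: 369444164265/172 ≈ 2.1479e+9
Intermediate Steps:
n(a, X) = -2*X
U(l) = -2*l**2 (U(l) = (-2*l)*l = -2*l**2)
f(S) = 1/(2*S)
(141363 + U(-228))*((338 - 319*(-179)) + f(-86)) = (141363 - 2*(-228)**2)*((338 - 319*(-179)) + (1/2)/(-86)) = (141363 - 2*51984)*((338 + 57101) + (1/2)*(-1/86)) = (141363 - 103968)*(57439 - 1/172) = 37395*(9879507/172) = 369444164265/172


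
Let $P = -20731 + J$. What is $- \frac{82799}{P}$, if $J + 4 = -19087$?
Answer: $\frac{82799}{39822} \approx 2.0792$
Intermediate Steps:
$J = -19091$ ($J = -4 - 19087 = -19091$)
$P = -39822$ ($P = -20731 - 19091 = -39822$)
$- \frac{82799}{P} = - \frac{82799}{-39822} = \left(-82799\right) \left(- \frac{1}{39822}\right) = \frac{82799}{39822}$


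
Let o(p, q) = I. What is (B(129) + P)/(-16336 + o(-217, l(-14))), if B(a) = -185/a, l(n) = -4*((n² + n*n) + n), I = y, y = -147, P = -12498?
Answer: 1612427/2126307 ≈ 0.75832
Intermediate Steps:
I = -147
l(n) = -8*n² - 4*n (l(n) = -4*((n² + n²) + n) = -4*(2*n² + n) = -4*(n + 2*n²) = -8*n² - 4*n)
o(p, q) = -147
(B(129) + P)/(-16336 + o(-217, l(-14))) = (-185/129 - 12498)/(-16336 - 147) = (-185*1/129 - 12498)/(-16483) = (-185/129 - 12498)*(-1/16483) = -1612427/129*(-1/16483) = 1612427/2126307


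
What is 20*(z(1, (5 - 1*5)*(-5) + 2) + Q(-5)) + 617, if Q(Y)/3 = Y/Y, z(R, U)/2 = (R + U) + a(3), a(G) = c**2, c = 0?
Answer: 797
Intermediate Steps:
a(G) = 0 (a(G) = 0**2 = 0)
z(R, U) = 2*R + 2*U (z(R, U) = 2*((R + U) + 0) = 2*(R + U) = 2*R + 2*U)
Q(Y) = 3 (Q(Y) = 3*(Y/Y) = 3*1 = 3)
20*(z(1, (5 - 1*5)*(-5) + 2) + Q(-5)) + 617 = 20*((2*1 + 2*((5 - 1*5)*(-5) + 2)) + 3) + 617 = 20*((2 + 2*((5 - 5)*(-5) + 2)) + 3) + 617 = 20*((2 + 2*(0*(-5) + 2)) + 3) + 617 = 20*((2 + 2*(0 + 2)) + 3) + 617 = 20*((2 + 2*2) + 3) + 617 = 20*((2 + 4) + 3) + 617 = 20*(6 + 3) + 617 = 20*9 + 617 = 180 + 617 = 797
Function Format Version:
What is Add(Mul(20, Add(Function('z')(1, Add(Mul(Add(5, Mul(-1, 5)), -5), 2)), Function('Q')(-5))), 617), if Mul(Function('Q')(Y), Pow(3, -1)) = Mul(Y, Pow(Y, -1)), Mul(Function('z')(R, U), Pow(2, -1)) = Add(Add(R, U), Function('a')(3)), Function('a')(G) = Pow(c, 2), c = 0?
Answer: 797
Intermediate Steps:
Function('a')(G) = 0 (Function('a')(G) = Pow(0, 2) = 0)
Function('z')(R, U) = Add(Mul(2, R), Mul(2, U)) (Function('z')(R, U) = Mul(2, Add(Add(R, U), 0)) = Mul(2, Add(R, U)) = Add(Mul(2, R), Mul(2, U)))
Function('Q')(Y) = 3 (Function('Q')(Y) = Mul(3, Mul(Y, Pow(Y, -1))) = Mul(3, 1) = 3)
Add(Mul(20, Add(Function('z')(1, Add(Mul(Add(5, Mul(-1, 5)), -5), 2)), Function('Q')(-5))), 617) = Add(Mul(20, Add(Add(Mul(2, 1), Mul(2, Add(Mul(Add(5, Mul(-1, 5)), -5), 2))), 3)), 617) = Add(Mul(20, Add(Add(2, Mul(2, Add(Mul(Add(5, -5), -5), 2))), 3)), 617) = Add(Mul(20, Add(Add(2, Mul(2, Add(Mul(0, -5), 2))), 3)), 617) = Add(Mul(20, Add(Add(2, Mul(2, Add(0, 2))), 3)), 617) = Add(Mul(20, Add(Add(2, Mul(2, 2)), 3)), 617) = Add(Mul(20, Add(Add(2, 4), 3)), 617) = Add(Mul(20, Add(6, 3)), 617) = Add(Mul(20, 9), 617) = Add(180, 617) = 797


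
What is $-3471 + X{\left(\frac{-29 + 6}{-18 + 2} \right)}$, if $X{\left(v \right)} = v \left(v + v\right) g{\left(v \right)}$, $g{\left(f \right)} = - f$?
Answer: $- \frac{7120775}{2048} \approx -3476.9$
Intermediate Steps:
$X{\left(v \right)} = - 2 v^{3}$ ($X{\left(v \right)} = v \left(v + v\right) \left(- v\right) = v 2 v \left(- v\right) = 2 v^{2} \left(- v\right) = - 2 v^{3}$)
$-3471 + X{\left(\frac{-29 + 6}{-18 + 2} \right)} = -3471 - 2 \left(\frac{-29 + 6}{-18 + 2}\right)^{3} = -3471 - 2 \left(- \frac{23}{-16}\right)^{3} = -3471 - 2 \left(\left(-23\right) \left(- \frac{1}{16}\right)\right)^{3} = -3471 - 2 \left(\frac{23}{16}\right)^{3} = -3471 - \frac{12167}{2048} = - \frac{7120775}{2048}$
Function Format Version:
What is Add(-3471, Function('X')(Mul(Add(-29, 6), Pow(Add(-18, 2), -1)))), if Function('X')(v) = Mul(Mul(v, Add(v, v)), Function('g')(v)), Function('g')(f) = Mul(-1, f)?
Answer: Rational(-7120775, 2048) ≈ -3476.9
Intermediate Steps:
Function('X')(v) = Mul(-2, Pow(v, 3)) (Function('X')(v) = Mul(Mul(v, Add(v, v)), Mul(-1, v)) = Mul(Mul(v, Mul(2, v)), Mul(-1, v)) = Mul(Mul(2, Pow(v, 2)), Mul(-1, v)) = Mul(-2, Pow(v, 3)))
Add(-3471, Function('X')(Mul(Add(-29, 6), Pow(Add(-18, 2), -1)))) = Add(-3471, Mul(-2, Pow(Mul(Add(-29, 6), Pow(Add(-18, 2), -1)), 3))) = Add(-3471, Mul(-2, Pow(Mul(-23, Pow(-16, -1)), 3))) = Add(-3471, Mul(-2, Pow(Mul(-23, Rational(-1, 16)), 3))) = Add(-3471, Mul(-2, Pow(Rational(23, 16), 3))) = Add(-3471, Mul(-2, Rational(12167, 4096))) = Add(-3471, Rational(-12167, 2048)) = Rational(-7120775, 2048)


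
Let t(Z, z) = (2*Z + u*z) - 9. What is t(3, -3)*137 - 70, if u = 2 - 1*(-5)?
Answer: -3358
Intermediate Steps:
u = 7 (u = 2 + 5 = 7)
t(Z, z) = -9 + 2*Z + 7*z (t(Z, z) = (2*Z + 7*z) - 9 = -9 + 2*Z + 7*z)
t(3, -3)*137 - 70 = (-9 + 2*3 + 7*(-3))*137 - 70 = (-9 + 6 - 21)*137 - 70 = -24*137 - 70 = -3288 - 70 = -3358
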